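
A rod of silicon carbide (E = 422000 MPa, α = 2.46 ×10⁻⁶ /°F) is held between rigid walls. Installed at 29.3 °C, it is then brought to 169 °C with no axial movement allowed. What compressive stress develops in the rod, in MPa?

E = 422000 MPa = 422.0 GPa.
α = 2.46×10⁻⁶/°F × 9/5 = 4.43×10⁻⁶/K.
ΔT = 139.7 K. Constrained thermal stress σ = E·α·ΔT = 422.0×10³ MPa × 4.43×10⁻⁶ × 139.7 = 261 MPa (compressive).

261 MPa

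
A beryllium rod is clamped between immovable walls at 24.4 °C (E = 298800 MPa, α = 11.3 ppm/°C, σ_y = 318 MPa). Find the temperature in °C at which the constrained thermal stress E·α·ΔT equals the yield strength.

E = 298800 MPa = 298.8 GPa.
E·α·ΔT = 318.0 MPa ⇒ ΔT = 318.0 / (298.8×10³ × 11.3×10⁻⁶) = 94.18 K.
T = 24.4 + 94.18 = 118.6 °C.

119 °C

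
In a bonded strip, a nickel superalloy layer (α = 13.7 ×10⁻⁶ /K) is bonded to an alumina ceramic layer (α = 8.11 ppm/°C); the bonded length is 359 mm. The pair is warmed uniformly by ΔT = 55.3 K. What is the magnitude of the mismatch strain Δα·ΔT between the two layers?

Δα = |13.7 − 8.11|×10⁻⁶/K = 5.59×10⁻⁶/K.
Mismatch strain = Δα·ΔT = 5.59×10⁻⁶ × 55.3 = 3.09×10⁻⁴.

3.09×10⁻⁴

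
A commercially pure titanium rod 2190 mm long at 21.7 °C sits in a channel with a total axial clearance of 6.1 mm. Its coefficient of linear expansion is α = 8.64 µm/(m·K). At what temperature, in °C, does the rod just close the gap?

α·L₀·ΔT = 6.1 mm ⇒ ΔT = 6.1 / (8.64×10⁻⁶ × 2190.0) = 322.4 K.
T = 21.7 + 322.4 = 344.1 °C.

344 °C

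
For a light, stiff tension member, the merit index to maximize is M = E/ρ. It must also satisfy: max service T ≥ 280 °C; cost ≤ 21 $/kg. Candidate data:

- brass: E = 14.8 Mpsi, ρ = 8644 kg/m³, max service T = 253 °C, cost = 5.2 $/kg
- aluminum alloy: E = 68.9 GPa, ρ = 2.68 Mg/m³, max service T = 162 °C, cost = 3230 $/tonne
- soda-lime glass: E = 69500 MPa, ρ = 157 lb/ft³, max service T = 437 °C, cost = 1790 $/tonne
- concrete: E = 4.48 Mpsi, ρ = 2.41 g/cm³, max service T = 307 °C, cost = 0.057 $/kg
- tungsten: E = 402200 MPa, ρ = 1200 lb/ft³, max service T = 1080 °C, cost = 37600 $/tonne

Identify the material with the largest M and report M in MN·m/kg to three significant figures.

Screen on constraints: max service T ≥ 280 °C; cost ≤ 21 $/kg. Survivors: soda-lime glass, concrete.
Convert each candidate to consistent units, then evaluate M:
  soda-lime glass: E = 69.50 GPa, ρ = 2515 kg/m³
  concrete: E = 30.89 GPa, ρ = 2410 kg/m³
  soda-lime glass: M = 27.6 MN·m/kg
  concrete: M = 12.8 MN·m/kg
Soda-lime glass has the largest M.

soda-lime glass, M = 27.6 MN·m/kg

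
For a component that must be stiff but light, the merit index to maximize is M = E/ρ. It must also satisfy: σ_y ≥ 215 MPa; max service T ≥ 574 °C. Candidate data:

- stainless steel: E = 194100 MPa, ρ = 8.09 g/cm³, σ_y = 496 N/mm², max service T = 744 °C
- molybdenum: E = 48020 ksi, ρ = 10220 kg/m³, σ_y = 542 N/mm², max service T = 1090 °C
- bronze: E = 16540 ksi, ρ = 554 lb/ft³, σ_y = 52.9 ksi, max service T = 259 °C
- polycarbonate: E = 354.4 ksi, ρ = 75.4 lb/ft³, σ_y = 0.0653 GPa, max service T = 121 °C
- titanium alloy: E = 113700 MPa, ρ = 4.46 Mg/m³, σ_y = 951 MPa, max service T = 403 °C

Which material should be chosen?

Screen on constraints: σ_y ≥ 215 MPa; max service T ≥ 574 °C. Survivors: stainless steel, molybdenum.
In SI units:
  stainless steel: E = 194.1 GPa, ρ = 8090 kg/m³
  molybdenum: E = 331.1 GPa, ρ = 10220 kg/m³
  molybdenum: M = 32.4 MN·m/kg
  stainless steel: M = 24.0 MN·m/kg
Highest index: molybdenum.

molybdenum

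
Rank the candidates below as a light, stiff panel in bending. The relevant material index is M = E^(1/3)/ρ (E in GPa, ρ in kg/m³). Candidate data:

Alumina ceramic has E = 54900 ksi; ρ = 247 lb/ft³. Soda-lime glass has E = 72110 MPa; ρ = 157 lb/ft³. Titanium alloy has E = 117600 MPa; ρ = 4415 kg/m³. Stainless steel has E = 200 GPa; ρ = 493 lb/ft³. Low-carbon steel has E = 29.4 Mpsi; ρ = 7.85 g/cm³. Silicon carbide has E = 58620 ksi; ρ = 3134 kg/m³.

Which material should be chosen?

Putting every candidate on a common basis:
  alumina ceramic: E = 378.5 GPa, ρ = 3957 kg/m³
  soda-lime glass: E = 72.11 GPa, ρ = 2515 kg/m³
  titanium alloy: E = 117.6 GPa, ρ = 4415 kg/m³
  stainless steel: E = 200.0 GPa, ρ = 7897 kg/m³
  low-carbon steel: E = 202.7 GPa, ρ = 7850 kg/m³
  silicon carbide: E = 404.2 GPa, ρ = 3134 kg/m³
  silicon carbide: M = 2.36×10⁻³
  alumina ceramic: M = 1.83×10⁻³
  soda-lime glass: M = 1.66×10⁻³
  titanium alloy: M = 1.11×10⁻³
  low-carbon steel: M = 0.748×10⁻³
  stainless steel: M = 0.741×10⁻³
Silicon carbide ranks first.

silicon carbide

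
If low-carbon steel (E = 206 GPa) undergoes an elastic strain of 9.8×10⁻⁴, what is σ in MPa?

202 MPa

σ = E·ε = 206000 MPa × 9.8×10⁻⁴ = 202 MPa.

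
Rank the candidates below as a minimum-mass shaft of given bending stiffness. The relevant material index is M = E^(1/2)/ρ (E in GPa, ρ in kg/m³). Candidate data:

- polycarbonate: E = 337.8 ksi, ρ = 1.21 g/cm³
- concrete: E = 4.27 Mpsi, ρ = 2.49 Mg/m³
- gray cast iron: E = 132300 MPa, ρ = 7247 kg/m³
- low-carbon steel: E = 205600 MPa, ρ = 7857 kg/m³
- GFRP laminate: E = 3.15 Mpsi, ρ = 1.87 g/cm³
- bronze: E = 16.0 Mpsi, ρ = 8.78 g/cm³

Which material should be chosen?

In SI units:
  polycarbonate: E = 2.329 GPa, ρ = 1210 kg/m³
  concrete: E = 29.44 GPa, ρ = 2490 kg/m³
  gray cast iron: E = 132.3 GPa, ρ = 7247 kg/m³
  low-carbon steel: E = 205.6 GPa, ρ = 7857 kg/m³
  GFRP laminate: E = 21.72 GPa, ρ = 1870 kg/m³
  bronze: E = 110.3 GPa, ρ = 8780 kg/m³
  GFRP laminate: M = 2.49×10⁻³
  concrete: M = 2.18×10⁻³
  low-carbon steel: M = 1.82×10⁻³
  gray cast iron: M = 1.59×10⁻³
  polycarbonate: M = 1.26×10⁻³
  bronze: M = 1.20×10⁻³
The maximum is for GFRP laminate.

GFRP laminate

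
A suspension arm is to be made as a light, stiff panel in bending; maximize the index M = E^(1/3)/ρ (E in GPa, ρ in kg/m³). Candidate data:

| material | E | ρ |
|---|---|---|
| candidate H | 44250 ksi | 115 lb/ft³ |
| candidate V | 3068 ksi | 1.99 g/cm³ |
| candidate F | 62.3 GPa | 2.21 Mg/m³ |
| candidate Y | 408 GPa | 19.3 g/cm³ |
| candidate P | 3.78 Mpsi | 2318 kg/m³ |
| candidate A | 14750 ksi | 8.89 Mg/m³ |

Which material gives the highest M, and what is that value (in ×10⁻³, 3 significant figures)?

Normalizing units and computing the index:
  candidate H: E = 305.1 GPa, ρ = 1842 kg/m³
  candidate V: E = 21.15 GPa, ρ = 1990 kg/m³
  candidate F: E = 62.30 GPa, ρ = 2210 kg/m³
  candidate Y: E = 408.0 GPa, ρ = 19300 kg/m³
  candidate P: E = 26.06 GPa, ρ = 2318 kg/m³
  candidate A: E = 101.7 GPa, ρ = 8890 kg/m³
  candidate H: M = 3.65×10⁻³
  candidate F: M = 1.79×10⁻³
  candidate V: M = 1.39×10⁻³
  candidate P: M = 1.28×10⁻³
  candidate A: M = 0.525×10⁻³
  candidate Y: M = 0.384×10⁻³
Highest index: candidate H.

candidate H, M = 3.65×10⁻³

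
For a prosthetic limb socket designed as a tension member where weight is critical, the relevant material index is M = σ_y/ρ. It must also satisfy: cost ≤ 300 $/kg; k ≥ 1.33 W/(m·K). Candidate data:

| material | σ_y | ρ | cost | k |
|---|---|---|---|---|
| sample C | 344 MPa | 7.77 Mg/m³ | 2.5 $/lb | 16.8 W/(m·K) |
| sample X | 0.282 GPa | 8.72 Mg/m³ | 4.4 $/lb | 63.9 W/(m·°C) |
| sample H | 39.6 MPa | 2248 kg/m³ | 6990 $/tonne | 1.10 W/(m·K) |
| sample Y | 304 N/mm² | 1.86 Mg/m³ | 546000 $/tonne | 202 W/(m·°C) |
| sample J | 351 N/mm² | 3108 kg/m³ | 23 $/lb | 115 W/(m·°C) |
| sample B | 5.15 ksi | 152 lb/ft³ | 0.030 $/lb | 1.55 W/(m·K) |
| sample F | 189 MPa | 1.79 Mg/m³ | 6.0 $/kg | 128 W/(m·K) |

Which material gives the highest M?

sample J

Screen on constraints: cost ≤ 300 $/kg; k ≥ 1.33 W/(m·K). Survivors: sample C, sample X, sample J, sample B, sample F.
After converting to SI:
  sample C: σ_y = 344.0 MPa, ρ = 7770 kg/m³
  sample X: σ_y = 282.0 MPa, ρ = 8720 kg/m³
  sample J: σ_y = 351.0 MPa, ρ = 3108 kg/m³
  sample B: σ_y = 35.51 MPa, ρ = 2435 kg/m³
  sample F: σ_y = 189.0 MPa, ρ = 1790 kg/m³
  sample J: M = 113 kN·m/kg
  sample F: M = 106 kN·m/kg
  sample C: M = 44.3 kN·m/kg
  sample X: M = 32.3 kN·m/kg
  sample B: M = 14.6 kN·m/kg
Sample J has the largest M.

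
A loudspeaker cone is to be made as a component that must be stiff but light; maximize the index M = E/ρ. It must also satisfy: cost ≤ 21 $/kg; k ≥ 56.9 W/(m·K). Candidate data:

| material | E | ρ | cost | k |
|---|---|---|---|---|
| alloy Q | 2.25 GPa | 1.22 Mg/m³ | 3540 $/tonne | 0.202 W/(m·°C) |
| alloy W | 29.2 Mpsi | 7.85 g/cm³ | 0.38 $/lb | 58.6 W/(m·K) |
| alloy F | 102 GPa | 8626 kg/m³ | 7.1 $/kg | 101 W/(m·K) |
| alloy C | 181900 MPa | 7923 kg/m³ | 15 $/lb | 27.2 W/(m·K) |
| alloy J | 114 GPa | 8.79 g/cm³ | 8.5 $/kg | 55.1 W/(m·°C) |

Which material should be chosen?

Screen on constraints: cost ≤ 21 $/kg; k ≥ 56.9 W/(m·K). Survivors: alloy W, alloy F.
Normalizing units and computing the index:
  alloy W: E = 201.3 GPa, ρ = 7850 kg/m³
  alloy F: E = 102.0 GPa, ρ = 8626 kg/m³
  alloy W: M = 25.6 MN·m/kg
  alloy F: M = 11.8 MN·m/kg
Alloy W ranks first.

alloy W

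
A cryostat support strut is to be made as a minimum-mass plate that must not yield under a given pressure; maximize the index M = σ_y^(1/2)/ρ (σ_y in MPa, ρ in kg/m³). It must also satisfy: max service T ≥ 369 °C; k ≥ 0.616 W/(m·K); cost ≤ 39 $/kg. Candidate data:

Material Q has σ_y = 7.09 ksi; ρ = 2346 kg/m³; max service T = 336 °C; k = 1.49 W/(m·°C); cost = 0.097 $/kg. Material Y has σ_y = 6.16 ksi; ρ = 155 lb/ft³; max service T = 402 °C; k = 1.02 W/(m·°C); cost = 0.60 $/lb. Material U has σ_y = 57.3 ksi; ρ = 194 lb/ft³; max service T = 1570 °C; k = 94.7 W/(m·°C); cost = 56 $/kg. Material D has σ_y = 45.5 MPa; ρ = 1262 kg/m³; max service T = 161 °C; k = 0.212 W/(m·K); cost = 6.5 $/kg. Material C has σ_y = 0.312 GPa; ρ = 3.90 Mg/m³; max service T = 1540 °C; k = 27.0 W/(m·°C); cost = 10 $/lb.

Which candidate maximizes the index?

Screen on constraints: max service T ≥ 369 °C; k ≥ 0.616 W/(m·K); cost ≤ 39 $/kg. Survivors: material Y, material C.
Putting every candidate on a common basis:
  material Y: σ_y = 42.47 MPa, ρ = 2483 kg/m³
  material C: σ_y = 312.0 MPa, ρ = 3900 kg/m³
  material C: M = 4.53×10⁻³
  material Y: M = 2.62×10⁻³
Material C has the largest M.

material C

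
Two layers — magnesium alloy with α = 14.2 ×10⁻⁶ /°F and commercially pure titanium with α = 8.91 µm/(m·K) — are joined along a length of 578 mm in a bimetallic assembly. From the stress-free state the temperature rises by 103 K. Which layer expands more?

magnesium alloy

magnesium alloy: α = 14.2×10⁻⁶/°F × 9/5 = 25.6×10⁻⁶/K.
α(magnesium alloy) = 25.6×10⁻⁶/K vs α(commercially pure titanium) = 8.91×10⁻⁶/K.
Higher α expands more for the same ΔT: magnesium alloy.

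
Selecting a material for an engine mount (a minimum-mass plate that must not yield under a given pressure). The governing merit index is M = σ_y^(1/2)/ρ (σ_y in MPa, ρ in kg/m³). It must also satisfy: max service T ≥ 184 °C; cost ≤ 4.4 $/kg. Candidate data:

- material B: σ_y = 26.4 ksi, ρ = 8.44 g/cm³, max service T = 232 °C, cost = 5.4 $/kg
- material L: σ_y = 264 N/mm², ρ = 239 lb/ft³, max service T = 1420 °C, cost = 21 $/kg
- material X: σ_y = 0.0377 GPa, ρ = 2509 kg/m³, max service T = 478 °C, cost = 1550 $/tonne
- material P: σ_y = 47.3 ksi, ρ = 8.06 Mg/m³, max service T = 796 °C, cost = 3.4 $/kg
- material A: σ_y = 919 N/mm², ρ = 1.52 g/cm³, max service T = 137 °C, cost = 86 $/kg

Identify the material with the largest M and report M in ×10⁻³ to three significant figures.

Screen on constraints: max service T ≥ 184 °C; cost ≤ 4.4 $/kg. Survivors: material X, material P.
Putting every candidate on a common basis:
  material X: σ_y = 37.70 MPa, ρ = 2509 kg/m³
  material P: σ_y = 326.1 MPa, ρ = 8060 kg/m³
  material X: M = 2.45×10⁻³
  material P: M = 2.24×10⁻³
Material X ranks first.

material X, M = 2.45×10⁻³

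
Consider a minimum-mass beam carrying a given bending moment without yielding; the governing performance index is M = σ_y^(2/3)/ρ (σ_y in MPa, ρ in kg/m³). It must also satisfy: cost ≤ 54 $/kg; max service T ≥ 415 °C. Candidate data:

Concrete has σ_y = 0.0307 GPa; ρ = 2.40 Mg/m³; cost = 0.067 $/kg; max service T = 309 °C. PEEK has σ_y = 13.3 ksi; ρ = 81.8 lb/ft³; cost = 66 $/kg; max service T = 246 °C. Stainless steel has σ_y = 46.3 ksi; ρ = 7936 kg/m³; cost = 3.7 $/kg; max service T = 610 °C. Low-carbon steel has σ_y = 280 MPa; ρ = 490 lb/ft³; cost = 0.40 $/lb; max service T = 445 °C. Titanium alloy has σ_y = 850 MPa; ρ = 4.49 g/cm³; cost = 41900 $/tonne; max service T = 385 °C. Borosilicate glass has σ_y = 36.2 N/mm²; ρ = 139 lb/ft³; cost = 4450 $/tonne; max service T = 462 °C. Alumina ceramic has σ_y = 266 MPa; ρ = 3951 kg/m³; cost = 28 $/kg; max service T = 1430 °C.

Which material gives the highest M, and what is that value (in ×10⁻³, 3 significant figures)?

alumina ceramic, M = 10.5×10⁻³

Screen on constraints: cost ≤ 54 $/kg; max service T ≥ 415 °C. Survivors: stainless steel, low-carbon steel, borosilicate glass, alumina ceramic.
Putting every candidate on a common basis:
  stainless steel: σ_y = 319.2 MPa, ρ = 7936 kg/m³
  low-carbon steel: σ_y = 280.0 MPa, ρ = 7849 kg/m³
  borosilicate glass: σ_y = 36.20 MPa, ρ = 2227 kg/m³
  alumina ceramic: σ_y = 266.0 MPa, ρ = 3951 kg/m³
  alumina ceramic: M = 10.5×10⁻³
  stainless steel: M = 5.89×10⁻³
  low-carbon steel: M = 5.45×10⁻³
  borosilicate glass: M = 4.91×10⁻³
Highest index: alumina ceramic.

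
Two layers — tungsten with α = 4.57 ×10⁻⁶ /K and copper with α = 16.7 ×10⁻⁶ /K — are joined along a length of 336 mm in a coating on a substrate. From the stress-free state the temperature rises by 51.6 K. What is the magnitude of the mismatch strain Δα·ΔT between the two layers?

6.26×10⁻⁴

Δα = |4.57 − 16.7|×10⁻⁶/K = 12.1×10⁻⁶/K.
Mismatch strain = Δα·ΔT = 12.1×10⁻⁶ × 51.6 = 6.26×10⁻⁴.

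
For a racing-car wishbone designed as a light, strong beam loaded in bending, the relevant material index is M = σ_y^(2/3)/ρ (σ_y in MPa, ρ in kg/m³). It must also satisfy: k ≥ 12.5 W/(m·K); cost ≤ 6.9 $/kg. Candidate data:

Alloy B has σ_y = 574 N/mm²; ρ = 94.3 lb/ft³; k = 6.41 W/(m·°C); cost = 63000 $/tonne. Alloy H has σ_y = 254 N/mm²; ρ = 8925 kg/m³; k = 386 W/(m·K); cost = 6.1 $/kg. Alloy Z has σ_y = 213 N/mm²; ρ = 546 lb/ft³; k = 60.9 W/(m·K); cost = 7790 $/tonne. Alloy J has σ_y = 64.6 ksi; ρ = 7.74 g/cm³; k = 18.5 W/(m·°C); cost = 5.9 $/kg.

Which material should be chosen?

Screen on constraints: k ≥ 12.5 W/(m·K); cost ≤ 6.9 $/kg. Survivors: alloy H, alloy J.
Convert each candidate to consistent units, then evaluate M:
  alloy H: σ_y = 254.0 MPa, ρ = 8925 kg/m³
  alloy J: σ_y = 445.4 MPa, ρ = 7740 kg/m³
  alloy J: M = 7.54×10⁻³
  alloy H: M = 4.49×10⁻³
The maximum is for alloy J.

alloy J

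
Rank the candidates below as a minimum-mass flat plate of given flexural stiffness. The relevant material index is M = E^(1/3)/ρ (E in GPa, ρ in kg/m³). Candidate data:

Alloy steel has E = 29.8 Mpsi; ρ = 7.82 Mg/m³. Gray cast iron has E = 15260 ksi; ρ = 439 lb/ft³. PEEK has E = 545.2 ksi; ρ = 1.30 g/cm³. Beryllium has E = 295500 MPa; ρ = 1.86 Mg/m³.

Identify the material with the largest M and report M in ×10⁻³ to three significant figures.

beryllium, M = 3.58×10⁻³

Putting every candidate on a common basis:
  alloy steel: E = 205.5 GPa, ρ = 7820 kg/m³
  gray cast iron: E = 105.2 GPa, ρ = 7032 kg/m³
  PEEK: E = 3.759 GPa, ρ = 1300 kg/m³
  beryllium: E = 295.5 GPa, ρ = 1860 kg/m³
  beryllium: M = 3.58×10⁻³
  PEEK: M = 1.20×10⁻³
  alloy steel: M = 0.755×10⁻³
  gray cast iron: M = 0.671×10⁻³
The maximum is for beryllium.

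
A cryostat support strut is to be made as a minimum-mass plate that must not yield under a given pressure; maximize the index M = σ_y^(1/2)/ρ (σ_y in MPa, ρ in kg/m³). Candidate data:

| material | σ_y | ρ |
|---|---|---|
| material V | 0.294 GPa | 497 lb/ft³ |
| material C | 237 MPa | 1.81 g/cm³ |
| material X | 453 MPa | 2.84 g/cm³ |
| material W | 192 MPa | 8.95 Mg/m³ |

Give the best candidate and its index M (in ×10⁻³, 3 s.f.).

material C, M = 8.51×10⁻³

Convert each candidate to consistent units, then evaluate M:
  material V: σ_y = 294.0 MPa, ρ = 7961 kg/m³
  material C: σ_y = 237.0 MPa, ρ = 1810 kg/m³
  material X: σ_y = 453.0 MPa, ρ = 2840 kg/m³
  material W: σ_y = 192.0 MPa, ρ = 8950 kg/m³
  material C: M = 8.51×10⁻³
  material X: M = 7.49×10⁻³
  material V: M = 2.15×10⁻³
  material W: M = 1.55×10⁻³
The maximum is for material C.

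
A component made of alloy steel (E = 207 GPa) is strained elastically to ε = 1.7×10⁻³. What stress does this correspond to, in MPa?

352 MPa

σ = E·ε = 207000 MPa × 1.7×10⁻³ = 352 MPa.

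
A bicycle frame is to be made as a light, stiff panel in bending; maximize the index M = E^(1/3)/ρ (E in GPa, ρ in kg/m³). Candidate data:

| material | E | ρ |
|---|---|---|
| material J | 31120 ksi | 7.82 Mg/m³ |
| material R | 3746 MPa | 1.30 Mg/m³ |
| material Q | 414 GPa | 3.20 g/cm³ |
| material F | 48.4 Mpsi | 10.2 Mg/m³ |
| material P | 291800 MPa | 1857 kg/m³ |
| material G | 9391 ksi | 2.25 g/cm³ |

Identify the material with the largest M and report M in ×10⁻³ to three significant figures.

Convert each candidate to consistent units, then evaluate M:
  material J: E = 214.6 GPa, ρ = 7820 kg/m³
  material R: E = 3.746 GPa, ρ = 1300 kg/m³
  material Q: E = 414.0 GPa, ρ = 3200 kg/m³
  material F: E = 333.7 GPa, ρ = 10200 kg/m³
  material P: E = 291.8 GPa, ρ = 1857 kg/m³
  material G: E = 64.75 GPa, ρ = 2250 kg/m³
  material P: M = 3.57×10⁻³
  material Q: M = 2.33×10⁻³
  material G: M = 1.78×10⁻³
  material R: M = 1.19×10⁻³
  material J: M = 0.766×10⁻³
  material F: M = 0.680×10⁻³
The maximum is for material P.

material P, M = 3.57×10⁻³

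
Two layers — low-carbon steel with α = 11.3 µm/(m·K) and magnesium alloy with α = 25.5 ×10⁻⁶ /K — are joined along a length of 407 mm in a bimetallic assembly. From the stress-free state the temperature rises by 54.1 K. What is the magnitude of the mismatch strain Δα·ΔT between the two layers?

Δα = |11.3 − 25.5|×10⁻⁶/K = 14.2×10⁻⁶/K.
Mismatch strain = Δα·ΔT = 14.2×10⁻⁶ × 54.1 = 7.68×10⁻⁴.

7.68×10⁻⁴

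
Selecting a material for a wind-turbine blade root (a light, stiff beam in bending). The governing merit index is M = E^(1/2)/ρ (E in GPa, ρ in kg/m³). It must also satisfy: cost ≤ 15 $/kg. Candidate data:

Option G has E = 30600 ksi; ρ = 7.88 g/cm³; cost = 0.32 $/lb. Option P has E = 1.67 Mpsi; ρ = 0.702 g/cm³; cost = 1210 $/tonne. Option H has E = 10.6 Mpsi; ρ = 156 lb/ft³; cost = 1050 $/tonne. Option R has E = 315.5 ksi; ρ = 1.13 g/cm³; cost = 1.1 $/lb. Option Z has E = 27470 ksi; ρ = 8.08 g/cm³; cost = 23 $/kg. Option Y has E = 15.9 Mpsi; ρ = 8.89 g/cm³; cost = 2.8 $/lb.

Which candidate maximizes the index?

Screen on constraints: cost ≤ 15 $/kg. Survivors: option G, option P, option H, option R, option Y.
In SI units:
  option G: E = 211.0 GPa, ρ = 7880 kg/m³
  option P: E = 11.51 GPa, ρ = 702.0 kg/m³
  option H: E = 73.08 GPa, ρ = 2499 kg/m³
  option R: E = 2.175 GPa, ρ = 1130 kg/m³
  option Y: E = 109.6 GPa, ρ = 8890 kg/m³
  option P: M = 4.83×10⁻³
  option H: M = 3.42×10⁻³
  option G: M = 1.84×10⁻³
  option R: M = 1.31×10⁻³
  option Y: M = 1.18×10⁻³
Option P ranks first.

option P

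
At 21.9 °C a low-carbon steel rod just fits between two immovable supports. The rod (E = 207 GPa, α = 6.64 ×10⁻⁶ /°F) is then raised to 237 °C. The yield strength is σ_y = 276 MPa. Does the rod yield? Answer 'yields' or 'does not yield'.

α = 6.64×10⁻⁶/°F × 9/5 = 12.0×10⁻⁶/K.
ΔT = 215.1 K. Constrained thermal stress σ = E·α·ΔT = 207.0×10³ MPa × 12.0×10⁻⁶ × 215.1 = 532 MPa (compressive).
Compare to σ_y = 276 MPa: σ ≥ σ_y, so it yields.

yields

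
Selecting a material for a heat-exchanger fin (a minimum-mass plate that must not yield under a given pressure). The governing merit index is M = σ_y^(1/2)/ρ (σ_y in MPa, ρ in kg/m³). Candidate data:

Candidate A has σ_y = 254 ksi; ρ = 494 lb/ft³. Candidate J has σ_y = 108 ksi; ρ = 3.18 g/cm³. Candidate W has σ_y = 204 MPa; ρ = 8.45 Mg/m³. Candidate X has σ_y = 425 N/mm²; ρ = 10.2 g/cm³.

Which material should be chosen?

candidate J

Convert each candidate to consistent units, then evaluate M:
  candidate A: σ_y = 1751 MPa, ρ = 7913 kg/m³
  candidate J: σ_y = 744.6 MPa, ρ = 3180 kg/m³
  candidate W: σ_y = 204.0 MPa, ρ = 8450 kg/m³
  candidate X: σ_y = 425.0 MPa, ρ = 10200 kg/m³
  candidate J: M = 8.58×10⁻³
  candidate A: M = 5.29×10⁻³
  candidate X: M = 2.02×10⁻³
  candidate W: M = 1.69×10⁻³
Candidate J ranks first.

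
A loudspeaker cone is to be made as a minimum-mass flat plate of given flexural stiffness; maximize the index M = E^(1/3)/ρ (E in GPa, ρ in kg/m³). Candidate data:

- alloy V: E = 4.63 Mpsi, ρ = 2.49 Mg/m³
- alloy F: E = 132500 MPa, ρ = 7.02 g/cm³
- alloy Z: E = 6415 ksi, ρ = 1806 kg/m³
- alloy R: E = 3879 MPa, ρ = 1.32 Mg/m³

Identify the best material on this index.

alloy Z

Normalizing units and computing the index:
  alloy V: E = 31.92 GPa, ρ = 2490 kg/m³
  alloy F: E = 132.5 GPa, ρ = 7020 kg/m³
  alloy Z: E = 44.23 GPa, ρ = 1806 kg/m³
  alloy R: E = 3.879 GPa, ρ = 1320 kg/m³
  alloy Z: M = 1.96×10⁻³
  alloy V: M = 1.27×10⁻³
  alloy R: M = 1.19×10⁻³
  alloy F: M = 0.726×10⁻³
Alloy Z ranks first.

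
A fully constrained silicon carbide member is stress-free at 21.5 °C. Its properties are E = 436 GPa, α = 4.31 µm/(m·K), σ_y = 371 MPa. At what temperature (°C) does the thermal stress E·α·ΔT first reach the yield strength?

E·α·ΔT = 371.0 MPa ⇒ ΔT = 371.0 / (436.0×10³ × 4.31×10⁻⁶) = 197.4 K.
T = 21.5 + 197.4 = 218.9 °C.

219 °C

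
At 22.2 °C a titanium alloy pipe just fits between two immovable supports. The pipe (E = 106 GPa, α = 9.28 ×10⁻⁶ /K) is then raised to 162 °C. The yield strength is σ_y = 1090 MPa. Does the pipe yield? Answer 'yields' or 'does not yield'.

ΔT = 139.8 K. Constrained thermal stress σ = E·α·ΔT = 106.0×10³ MPa × 9.28×10⁻⁶ × 139.8 = 138 MPa (compressive).
Compare to σ_y = 1090 MPa: σ < σ_y, so it does not yield.

does not yield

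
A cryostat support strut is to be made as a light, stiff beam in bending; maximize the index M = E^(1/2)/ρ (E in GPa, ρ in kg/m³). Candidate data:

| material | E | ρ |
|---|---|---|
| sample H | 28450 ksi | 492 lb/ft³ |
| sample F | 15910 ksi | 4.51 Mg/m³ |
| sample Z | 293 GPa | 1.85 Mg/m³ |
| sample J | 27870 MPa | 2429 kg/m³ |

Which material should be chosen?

sample Z

Normalizing units and computing the index:
  sample H: E = 196.2 GPa, ρ = 7881 kg/m³
  sample F: E = 109.7 GPa, ρ = 4510 kg/m³
  sample Z: E = 293.0 GPa, ρ = 1850 kg/m³
  sample J: E = 27.87 GPa, ρ = 2429 kg/m³
  sample Z: M = 9.25×10⁻³
  sample F: M = 2.32×10⁻³
  sample J: M = 2.17×10⁻³
  sample H: M = 1.78×10⁻³
Sample Z has the largest M.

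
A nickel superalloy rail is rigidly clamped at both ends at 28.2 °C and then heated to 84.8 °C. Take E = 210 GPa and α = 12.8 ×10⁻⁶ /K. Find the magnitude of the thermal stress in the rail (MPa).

ΔT = 56.60 K. Constrained thermal stress σ = E·α·ΔT = 210.0×10³ MPa × 12.8×10⁻⁶ × 56.60 = 152 MPa (compressive).

152 MPa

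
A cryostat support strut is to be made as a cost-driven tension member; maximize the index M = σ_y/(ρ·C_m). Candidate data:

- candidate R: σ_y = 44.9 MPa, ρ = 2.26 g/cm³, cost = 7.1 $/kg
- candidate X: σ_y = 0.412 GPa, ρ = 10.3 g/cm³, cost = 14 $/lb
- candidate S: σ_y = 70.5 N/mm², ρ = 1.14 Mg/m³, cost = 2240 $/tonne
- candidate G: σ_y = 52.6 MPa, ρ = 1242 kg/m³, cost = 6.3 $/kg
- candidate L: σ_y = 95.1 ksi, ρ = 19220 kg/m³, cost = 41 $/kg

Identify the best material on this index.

Putting every candidate on a common basis:
  candidate R: σ_y = 44.90 MPa, ρ = 2260 kg/m³, cost = 7.100 $/kg
  candidate X: σ_y = 412.0 MPa, ρ = 10300 kg/m³, cost = 30.86 $/kg
  candidate S: σ_y = 70.50 MPa, ρ = 1140 kg/m³, cost = 2.240 $/kg
  candidate G: σ_y = 52.60 MPa, ρ = 1242 kg/m³, cost = 6.300 $/kg
  candidate L: σ_y = 655.7 MPa, ρ = 19220 kg/m³, cost = 41.00 $/kg
  candidate S: M = 27.6 kN·m per $
  candidate G: M = 6.72 kN·m per $
  candidate R: M = 2.80 kN·m per $
  candidate X: M = 1.30 kN·m per $
  candidate L: M = 0.832 kN·m per $
Highest index: candidate S.

candidate S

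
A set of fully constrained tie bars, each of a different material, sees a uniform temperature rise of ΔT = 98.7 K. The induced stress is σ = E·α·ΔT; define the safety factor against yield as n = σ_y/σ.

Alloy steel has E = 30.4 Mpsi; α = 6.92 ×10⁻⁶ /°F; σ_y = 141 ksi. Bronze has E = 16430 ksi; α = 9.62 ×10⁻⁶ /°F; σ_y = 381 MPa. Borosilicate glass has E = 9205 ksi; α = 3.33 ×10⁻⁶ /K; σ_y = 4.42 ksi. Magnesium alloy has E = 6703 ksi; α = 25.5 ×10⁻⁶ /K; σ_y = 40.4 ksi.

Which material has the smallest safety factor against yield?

borosilicate glass

In consistent units (E in GPa, α in ×10⁻⁶/K, σ_y in MPa):
  alloy steel: E = 209.6, α = 12.5, σ_y = 972.2 → σ = 258 MPa, n = 3.77
  bronze: E = 113.3, α = 17.3, σ_y = 381.0 → σ = 194 MPa, n = 1.97
  borosilicate glass: E = 63.47, α = 3.33, σ_y = 30.47 → σ = 20.9 MPa, n = 1.46
  magnesium alloy: E = 46.22, α = 25.5, σ_y = 278.5 → σ = 116 MPa, n = 2.39
The minimum is borosilicate glass at n = 1.46.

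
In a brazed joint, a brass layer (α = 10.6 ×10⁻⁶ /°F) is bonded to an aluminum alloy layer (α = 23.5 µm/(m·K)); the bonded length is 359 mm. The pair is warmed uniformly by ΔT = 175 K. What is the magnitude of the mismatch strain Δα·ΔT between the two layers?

brass: α = 10.6×10⁻⁶/°F × 9/5 = 19.1×10⁻⁶/K.
Δα = |19.1 − 23.5|×10⁻⁶/K = 4.42×10⁻⁶/K.
Mismatch strain = Δα·ΔT = 4.42×10⁻⁶ × 175.0 = 7.74×10⁻⁴.

7.74×10⁻⁴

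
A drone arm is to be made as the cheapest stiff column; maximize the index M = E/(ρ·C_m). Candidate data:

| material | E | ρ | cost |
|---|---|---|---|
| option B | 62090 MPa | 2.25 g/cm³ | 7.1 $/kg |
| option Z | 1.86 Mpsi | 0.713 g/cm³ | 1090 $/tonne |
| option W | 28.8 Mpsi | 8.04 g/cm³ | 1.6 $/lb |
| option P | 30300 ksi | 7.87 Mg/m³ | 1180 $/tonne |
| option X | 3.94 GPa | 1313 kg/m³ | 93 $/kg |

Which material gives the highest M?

After converting to SI:
  option B: E = 62.09 GPa, ρ = 2250 kg/m³, cost = 7.100 $/kg
  option Z: E = 12.82 GPa, ρ = 713.0 kg/m³, cost = 1.090 $/kg
  option W: E = 198.6 GPa, ρ = 8040 kg/m³, cost = 3.527 $/kg
  option P: E = 208.9 GPa, ρ = 7870 kg/m³, cost = 1.180 $/kg
  option X: E = 3.940 GPa, ρ = 1313 kg/m³, cost = 93.00 $/kg
  option P: M = 22.5 MN·m per $
  option Z: M = 16.5 MN·m per $
  option W: M = 7.00 MN·m per $
  option B: M = 3.89 MN·m per $
  option X: M = 0.0323 MN·m per $
The maximum is for option P.

option P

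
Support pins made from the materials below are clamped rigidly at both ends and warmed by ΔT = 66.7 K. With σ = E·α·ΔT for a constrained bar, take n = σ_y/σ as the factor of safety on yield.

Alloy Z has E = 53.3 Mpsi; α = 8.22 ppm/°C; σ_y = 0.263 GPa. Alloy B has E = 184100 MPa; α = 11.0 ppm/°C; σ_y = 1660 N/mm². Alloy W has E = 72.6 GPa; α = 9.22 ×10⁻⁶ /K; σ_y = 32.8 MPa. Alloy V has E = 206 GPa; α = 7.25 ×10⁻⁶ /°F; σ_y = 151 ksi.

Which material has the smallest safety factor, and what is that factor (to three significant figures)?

Per material, after unit conversion:
  alloy Z: E = 367.5, α = 8.22, σ_y = 263.0 → σ = 201 MPa, n = 1.31
  alloy B: E = 184.1, α = 11.0, σ_y = 1660 → σ = 135 MPa, n = 12.3
  alloy W: E = 72.60, α = 9.22, σ_y = 32.80 → σ = 44.6 MPa, n = 0.735
  alloy V: E = 206.0, α = 13.0, σ_y = 1041 → σ = 179 MPa, n = 5.81
The minimum is alloy W at n = 0.735.

alloy W, n = 0.735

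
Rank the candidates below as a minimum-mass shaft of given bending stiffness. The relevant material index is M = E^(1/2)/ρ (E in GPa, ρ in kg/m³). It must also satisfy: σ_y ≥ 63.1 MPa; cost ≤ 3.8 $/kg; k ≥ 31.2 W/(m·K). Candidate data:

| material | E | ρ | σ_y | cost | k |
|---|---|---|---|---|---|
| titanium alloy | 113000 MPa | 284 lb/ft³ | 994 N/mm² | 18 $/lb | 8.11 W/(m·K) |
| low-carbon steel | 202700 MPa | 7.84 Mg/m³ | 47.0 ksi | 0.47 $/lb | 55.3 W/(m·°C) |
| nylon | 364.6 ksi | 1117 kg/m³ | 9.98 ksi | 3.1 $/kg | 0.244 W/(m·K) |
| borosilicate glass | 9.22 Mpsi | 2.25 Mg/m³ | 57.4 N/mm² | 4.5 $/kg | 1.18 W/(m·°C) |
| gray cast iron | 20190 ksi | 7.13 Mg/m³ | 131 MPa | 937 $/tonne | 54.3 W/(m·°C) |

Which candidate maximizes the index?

Screen on constraints: σ_y ≥ 63.1 MPa; cost ≤ 3.8 $/kg; k ≥ 31.2 W/(m·K). Survivors: low-carbon steel, gray cast iron.
After converting to SI:
  low-carbon steel: E = 202.7 GPa, ρ = 7840 kg/m³
  gray cast iron: E = 139.2 GPa, ρ = 7130 kg/m³
  low-carbon steel: M = 1.82×10⁻³
  gray cast iron: M = 1.65×10⁻³
Low-carbon steel has the largest M.

low-carbon steel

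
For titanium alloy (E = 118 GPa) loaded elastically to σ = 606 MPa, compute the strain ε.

ε = σ/E = 606 / 118000 = 5.14×10⁻³.

5.14×10⁻³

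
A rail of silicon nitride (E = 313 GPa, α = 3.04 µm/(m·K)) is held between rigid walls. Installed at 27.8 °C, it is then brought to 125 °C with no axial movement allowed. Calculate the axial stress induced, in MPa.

ΔT = 97.20 K. Constrained thermal stress σ = E·α·ΔT = 313.0×10³ MPa × 3.04×10⁻⁶ × 97.20 = 92.5 MPa (compressive).

92.5 MPa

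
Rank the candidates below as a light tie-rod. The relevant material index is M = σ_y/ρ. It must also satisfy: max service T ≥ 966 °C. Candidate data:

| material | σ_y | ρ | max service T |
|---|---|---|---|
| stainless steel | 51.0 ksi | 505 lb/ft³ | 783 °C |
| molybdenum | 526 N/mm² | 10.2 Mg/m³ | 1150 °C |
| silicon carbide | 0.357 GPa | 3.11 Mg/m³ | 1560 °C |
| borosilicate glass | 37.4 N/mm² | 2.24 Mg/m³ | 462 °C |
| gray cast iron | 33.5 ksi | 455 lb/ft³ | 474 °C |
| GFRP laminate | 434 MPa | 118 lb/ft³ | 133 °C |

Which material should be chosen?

Screen on constraints: max service T ≥ 966 °C. Survivors: molybdenum, silicon carbide.
After converting to SI:
  molybdenum: σ_y = 526.0 MPa, ρ = 10200 kg/m³
  silicon carbide: σ_y = 357.0 MPa, ρ = 3110 kg/m³
  silicon carbide: M = 115 kN·m/kg
  molybdenum: M = 51.6 kN·m/kg
Silicon carbide ranks first.

silicon carbide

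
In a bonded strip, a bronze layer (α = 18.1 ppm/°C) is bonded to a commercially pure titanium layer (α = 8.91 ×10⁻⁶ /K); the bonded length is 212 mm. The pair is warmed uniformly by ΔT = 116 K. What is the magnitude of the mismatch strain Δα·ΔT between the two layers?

1.07×10⁻³

Δα = |18.1 − 8.91|×10⁻⁶/K = 9.19×10⁻⁶/K.
Mismatch strain = Δα·ΔT = 9.19×10⁻⁶ × 116.0 = 1.07×10⁻³.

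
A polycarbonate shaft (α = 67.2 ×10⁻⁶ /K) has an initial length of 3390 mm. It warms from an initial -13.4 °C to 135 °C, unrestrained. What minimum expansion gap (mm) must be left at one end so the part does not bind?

33.8 mm

ΔT = 135 − (-13.4) = 148.4 K.
ΔL = α·L₀·ΔT = 67.2×10⁻⁶ × 3390 mm × 148.4 K = 33.8 mm.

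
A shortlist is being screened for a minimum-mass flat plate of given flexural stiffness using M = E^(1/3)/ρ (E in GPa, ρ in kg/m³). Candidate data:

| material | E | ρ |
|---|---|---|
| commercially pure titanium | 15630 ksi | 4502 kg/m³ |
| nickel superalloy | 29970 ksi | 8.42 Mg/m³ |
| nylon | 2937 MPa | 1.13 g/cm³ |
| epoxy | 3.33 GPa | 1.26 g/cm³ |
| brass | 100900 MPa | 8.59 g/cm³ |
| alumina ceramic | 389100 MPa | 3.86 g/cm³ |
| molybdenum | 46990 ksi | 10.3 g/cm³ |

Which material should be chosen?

After converting to SI:
  commercially pure titanium: E = 107.8 GPa, ρ = 4502 kg/m³
  nickel superalloy: E = 206.6 GPa, ρ = 8420 kg/m³
  nylon: E = 2.937 GPa, ρ = 1130 kg/m³
  epoxy: E = 3.330 GPa, ρ = 1260 kg/m³
  brass: E = 100.9 GPa, ρ = 8590 kg/m³
  alumina ceramic: E = 389.1 GPa, ρ = 3860 kg/m³
  molybdenum: E = 324.0 GPa, ρ = 10300 kg/m³
  alumina ceramic: M = 1.89×10⁻³
  nylon: M = 1.27×10⁻³
  epoxy: M = 1.19×10⁻³
  commercially pure titanium: M = 1.06×10⁻³
  nickel superalloy: M = 0.702×10⁻³
  molybdenum: M = 0.667×10⁻³
  brass: M = 0.542×10⁻³
Alumina ceramic has the largest M.

alumina ceramic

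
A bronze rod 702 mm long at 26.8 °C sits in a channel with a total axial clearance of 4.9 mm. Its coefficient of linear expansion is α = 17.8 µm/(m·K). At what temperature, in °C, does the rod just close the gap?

419 °C

α·L₀·ΔT = 4.9 mm ⇒ ΔT = 4.9 / (17.8×10⁻⁶ × 702.0) = 392.1 K.
T = 26.8 + 392.1 = 418.9 °C.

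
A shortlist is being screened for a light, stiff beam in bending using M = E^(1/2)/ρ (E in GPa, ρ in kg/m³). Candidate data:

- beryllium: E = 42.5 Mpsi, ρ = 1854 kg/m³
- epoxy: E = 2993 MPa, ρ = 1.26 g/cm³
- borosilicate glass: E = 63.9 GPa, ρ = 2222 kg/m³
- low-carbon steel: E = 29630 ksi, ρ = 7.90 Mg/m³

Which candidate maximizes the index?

Convert each candidate to consistent units, then evaluate M:
  beryllium: E = 293.0 GPa, ρ = 1854 kg/m³
  epoxy: E = 2.993 GPa, ρ = 1260 kg/m³
  borosilicate glass: E = 63.90 GPa, ρ = 2222 kg/m³
  low-carbon steel: E = 204.3 GPa, ρ = 7900 kg/m³
  beryllium: M = 9.23×10⁻³
  borosilicate glass: M = 3.60×10⁻³
  low-carbon steel: M = 1.81×10⁻³
  epoxy: M = 1.37×10⁻³
The maximum is for beryllium.

beryllium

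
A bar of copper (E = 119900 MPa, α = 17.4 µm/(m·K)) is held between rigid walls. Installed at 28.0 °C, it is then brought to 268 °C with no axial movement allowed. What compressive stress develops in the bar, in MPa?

501 MPa

E = 119900 MPa = 119.9 GPa.
ΔT = 240.0 K. Constrained thermal stress σ = E·α·ΔT = 119.9×10³ MPa × 17.4×10⁻⁶ × 240.0 = 501 MPa (compressive).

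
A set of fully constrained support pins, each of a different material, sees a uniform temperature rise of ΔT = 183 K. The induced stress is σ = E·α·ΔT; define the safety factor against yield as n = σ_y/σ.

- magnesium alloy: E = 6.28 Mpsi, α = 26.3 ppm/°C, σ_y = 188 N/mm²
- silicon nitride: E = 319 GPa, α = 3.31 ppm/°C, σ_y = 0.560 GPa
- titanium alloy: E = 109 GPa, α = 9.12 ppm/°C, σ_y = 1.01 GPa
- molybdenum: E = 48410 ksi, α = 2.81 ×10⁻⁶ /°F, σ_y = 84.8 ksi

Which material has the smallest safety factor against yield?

magnesium alloy

Converting E to GPa, α to ×10⁻⁶/K, σ_y to MPa, then σ and n for each:
  magnesium alloy: E = 43.30, α = 26.3, σ_y = 188.0 → σ = 208 MPa, n = 0.902
  silicon nitride: E = 319.0, α = 3.31, σ_y = 560.0 → σ = 193 MPa, n = 2.90
  titanium alloy: E = 109.0, α = 9.12, σ_y = 1010 → σ = 182 MPa, n = 5.55
  molybdenum: E = 333.8, α = 5.06, σ_y = 584.7 → σ = 309 MPa, n = 1.89
Smallest n: magnesium alloy with n = 0.902.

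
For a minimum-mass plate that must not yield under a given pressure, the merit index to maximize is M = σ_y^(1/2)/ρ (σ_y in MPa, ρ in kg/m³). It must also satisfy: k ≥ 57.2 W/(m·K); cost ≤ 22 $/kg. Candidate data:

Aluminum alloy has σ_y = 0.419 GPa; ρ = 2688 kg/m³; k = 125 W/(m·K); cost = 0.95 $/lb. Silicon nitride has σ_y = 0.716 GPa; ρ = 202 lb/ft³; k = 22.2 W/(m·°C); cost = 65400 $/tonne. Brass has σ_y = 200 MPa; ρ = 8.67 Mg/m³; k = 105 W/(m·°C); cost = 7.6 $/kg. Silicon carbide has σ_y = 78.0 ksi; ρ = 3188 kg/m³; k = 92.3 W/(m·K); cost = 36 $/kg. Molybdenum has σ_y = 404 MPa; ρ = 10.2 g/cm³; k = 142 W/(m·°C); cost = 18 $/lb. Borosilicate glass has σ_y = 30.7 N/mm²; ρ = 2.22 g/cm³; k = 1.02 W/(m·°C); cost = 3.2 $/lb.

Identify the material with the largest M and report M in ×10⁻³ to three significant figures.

Screen on constraints: k ≥ 57.2 W/(m·K); cost ≤ 22 $/kg. Survivors: aluminum alloy, brass.
In SI units:
  aluminum alloy: σ_y = 419.0 MPa, ρ = 2688 kg/m³
  brass: σ_y = 200.0 MPa, ρ = 8670 kg/m³
  aluminum alloy: M = 7.62×10⁻³
  brass: M = 1.63×10⁻³
Highest index: aluminum alloy.

aluminum alloy, M = 7.62×10⁻³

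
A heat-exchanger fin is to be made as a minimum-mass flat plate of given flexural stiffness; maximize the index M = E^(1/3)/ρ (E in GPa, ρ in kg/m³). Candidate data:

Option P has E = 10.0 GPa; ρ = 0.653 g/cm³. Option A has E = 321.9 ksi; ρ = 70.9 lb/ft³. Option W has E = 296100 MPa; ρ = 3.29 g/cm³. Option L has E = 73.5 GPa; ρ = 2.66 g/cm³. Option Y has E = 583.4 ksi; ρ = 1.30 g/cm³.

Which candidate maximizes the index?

Putting every candidate on a common basis:
  option P: E = 10.00 GPa, ρ = 653.0 kg/m³
  option A: E = 2.219 GPa, ρ = 1136 kg/m³
  option W: E = 296.1 GPa, ρ = 3290 kg/m³
  option L: E = 73.50 GPa, ρ = 2660 kg/m³
  option Y: E = 4.022 GPa, ρ = 1300 kg/m³
  option P: M = 3.30×10⁻³
  option W: M = 2.03×10⁻³
  option L: M = 1.57×10⁻³
  option Y: M = 1.22×10⁻³
  option A: M = 1.15×10⁻³
The maximum is for option P.

option P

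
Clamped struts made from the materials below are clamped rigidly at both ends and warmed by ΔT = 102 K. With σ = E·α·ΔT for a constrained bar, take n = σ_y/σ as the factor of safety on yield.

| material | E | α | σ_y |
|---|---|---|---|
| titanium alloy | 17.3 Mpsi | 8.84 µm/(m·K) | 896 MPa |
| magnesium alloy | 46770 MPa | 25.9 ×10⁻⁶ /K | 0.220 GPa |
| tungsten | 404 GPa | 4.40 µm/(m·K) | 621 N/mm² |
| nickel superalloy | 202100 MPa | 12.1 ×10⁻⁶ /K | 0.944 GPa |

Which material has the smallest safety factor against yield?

magnesium alloy

Converting E to GPa, α to ×10⁻⁶/K, σ_y to MPa, then σ and n for each:
  titanium alloy: E = 119.3, α = 8.84, σ_y = 896.0 → σ = 108 MPa, n = 8.33
  magnesium alloy: E = 46.77, α = 25.9, σ_y = 220.0 → σ = 124 MPa, n = 1.78
  tungsten: E = 404.0, α = 4.40, σ_y = 621.0 → σ = 181 MPa, n = 3.42
  nickel superalloy: E = 202.1, α = 12.1, σ_y = 944.0 → σ = 249 MPa, n = 3.78
Smallest n: magnesium alloy with n = 1.78.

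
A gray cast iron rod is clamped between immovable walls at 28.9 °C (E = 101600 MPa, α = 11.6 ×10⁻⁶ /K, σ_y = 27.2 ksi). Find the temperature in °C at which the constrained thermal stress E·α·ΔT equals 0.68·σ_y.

E = 101600 MPa = 101.6 GPa.
σ_y = 27.2 ksi = 187.5 MPa.
E·α·ΔT = 127.5 MPa ⇒ ΔT = 127.5 / (101.6×10³ × 11.6×10⁻⁶) = 108.2 K.
T = 28.9 + 108.2 = 137.1 °C.

137 °C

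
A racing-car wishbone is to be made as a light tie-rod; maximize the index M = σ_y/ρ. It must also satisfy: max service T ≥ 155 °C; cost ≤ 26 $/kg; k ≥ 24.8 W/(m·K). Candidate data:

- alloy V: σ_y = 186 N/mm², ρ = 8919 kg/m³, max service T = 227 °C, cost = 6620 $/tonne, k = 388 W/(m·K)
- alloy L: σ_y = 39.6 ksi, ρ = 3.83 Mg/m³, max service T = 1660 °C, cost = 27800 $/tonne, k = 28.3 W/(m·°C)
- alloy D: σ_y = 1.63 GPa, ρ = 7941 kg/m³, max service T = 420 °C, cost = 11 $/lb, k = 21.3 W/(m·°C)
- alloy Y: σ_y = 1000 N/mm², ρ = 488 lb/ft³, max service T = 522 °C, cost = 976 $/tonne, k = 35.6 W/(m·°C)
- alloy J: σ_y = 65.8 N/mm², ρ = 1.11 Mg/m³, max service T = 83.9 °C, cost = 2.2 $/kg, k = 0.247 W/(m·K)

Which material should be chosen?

alloy Y

Screen on constraints: max service T ≥ 155 °C; cost ≤ 26 $/kg; k ≥ 24.8 W/(m·K). Survivors: alloy V, alloy Y.
Normalizing units and computing the index:
  alloy V: σ_y = 186.0 MPa, ρ = 8919 kg/m³
  alloy Y: σ_y = 1000 MPa, ρ = 7817 kg/m³
  alloy Y: M = 128 kN·m/kg
  alloy V: M = 20.9 kN·m/kg
Alloy Y ranks first.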